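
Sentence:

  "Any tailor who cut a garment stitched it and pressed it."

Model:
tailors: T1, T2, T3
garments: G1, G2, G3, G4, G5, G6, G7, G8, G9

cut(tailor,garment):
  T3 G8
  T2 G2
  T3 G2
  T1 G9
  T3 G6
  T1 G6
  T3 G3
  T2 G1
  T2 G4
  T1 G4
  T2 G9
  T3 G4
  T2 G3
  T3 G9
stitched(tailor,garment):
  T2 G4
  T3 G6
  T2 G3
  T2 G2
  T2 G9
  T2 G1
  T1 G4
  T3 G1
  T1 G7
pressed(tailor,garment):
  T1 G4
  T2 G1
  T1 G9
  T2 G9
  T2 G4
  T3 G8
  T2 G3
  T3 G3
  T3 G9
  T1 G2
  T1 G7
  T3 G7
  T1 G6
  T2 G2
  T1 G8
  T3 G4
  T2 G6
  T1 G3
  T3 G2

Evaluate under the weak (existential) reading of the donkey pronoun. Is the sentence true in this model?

"it" takes "a garment" as antecedent — a donkey pronoun bound across the clause boundary.
Weak reading: every tailor t with some cut-garment has at least one cut-garment g such that stitched(t,g) ∧ pressed(t,g).
Per tailor: T1:✓  T2:✓  T3:✗
T3 has no witness among its cut-garments.

False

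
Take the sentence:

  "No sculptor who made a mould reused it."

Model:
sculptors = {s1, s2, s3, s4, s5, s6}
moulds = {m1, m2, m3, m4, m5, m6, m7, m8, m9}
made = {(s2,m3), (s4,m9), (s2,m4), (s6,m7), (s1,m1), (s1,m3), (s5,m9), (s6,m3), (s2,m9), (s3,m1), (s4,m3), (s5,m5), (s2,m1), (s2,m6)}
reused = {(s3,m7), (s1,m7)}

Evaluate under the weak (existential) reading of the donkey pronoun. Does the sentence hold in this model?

True

"it" takes "a mould" as antecedent — a donkey pronoun bound across the clause boundary.
Truth condition: for no (s,m) with made(s,m) does reused(s,m) hold.
Restrictor pairs — does the scope hold? (s1,m1):fails  (s1,m3):fails  (s2,m1):fails  (s2,m3):fails  (s2,m4):fails  (s2,m6):fails  (s2,m9):fails  (s3,m1):fails  (s4,m3):fails  (s4,m9):fails  (s5,m5):fails  (s5,m9):fails  (s6,m3):fails  (s6,m7):fails
Scope holds for no restrictor pair, so the sentence is true.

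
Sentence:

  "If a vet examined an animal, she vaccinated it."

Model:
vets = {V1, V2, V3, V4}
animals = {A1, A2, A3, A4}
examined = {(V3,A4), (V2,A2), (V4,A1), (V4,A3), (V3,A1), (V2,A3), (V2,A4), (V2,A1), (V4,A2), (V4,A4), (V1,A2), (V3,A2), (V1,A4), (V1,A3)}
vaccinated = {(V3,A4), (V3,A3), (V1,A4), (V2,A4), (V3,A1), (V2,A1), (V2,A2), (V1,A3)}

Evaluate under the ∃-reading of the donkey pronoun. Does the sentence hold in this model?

False

"it" takes "an animal" as antecedent — a donkey pronoun bound across the clause boundary.
Weak reading: every vet v with some examined-animal has at least one examined-animal a such that vaccinated(v,a).
Per vet: V1:✓  V2:✓  V3:✓  V4:✗
V4 has no witness among its examined-animals.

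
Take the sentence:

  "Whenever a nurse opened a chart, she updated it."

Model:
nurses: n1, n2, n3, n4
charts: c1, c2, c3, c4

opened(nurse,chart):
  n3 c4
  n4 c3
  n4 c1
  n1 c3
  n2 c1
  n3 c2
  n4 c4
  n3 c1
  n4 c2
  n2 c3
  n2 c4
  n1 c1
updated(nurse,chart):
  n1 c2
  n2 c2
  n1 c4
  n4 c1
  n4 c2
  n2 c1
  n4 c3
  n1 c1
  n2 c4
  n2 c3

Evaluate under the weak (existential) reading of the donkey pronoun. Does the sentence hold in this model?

"it" takes "a chart" as antecedent — a donkey pronoun bound across the clause boundary.
Weak reading: every nurse n with some opened-chart has at least one opened-chart c such that updated(n,c).
Per nurse: n1:✓  n2:✓  n3:✗  n4:✓
n3 has no witness among its opened-charts.

False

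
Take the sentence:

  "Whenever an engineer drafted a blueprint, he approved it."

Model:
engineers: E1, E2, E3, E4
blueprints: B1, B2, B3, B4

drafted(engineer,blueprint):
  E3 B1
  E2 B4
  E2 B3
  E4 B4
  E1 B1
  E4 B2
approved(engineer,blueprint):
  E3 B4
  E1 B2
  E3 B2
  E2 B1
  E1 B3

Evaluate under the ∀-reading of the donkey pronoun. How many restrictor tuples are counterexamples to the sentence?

"it" takes "a blueprint" as antecedent — a donkey pronoun bound across the clause boundary.
Strong reading: for every (e,b) with drafted(e,b), approved(e,b).
Restrictor pairs: (E1,B1) ✗  (E2,B3) ✗  (E2,B4) ✗  (E3,B1) ✗  (E4,B2) ✗  (E4,B4) ✗
Counterexamples (restrictor pairs failing the scope): 6.

6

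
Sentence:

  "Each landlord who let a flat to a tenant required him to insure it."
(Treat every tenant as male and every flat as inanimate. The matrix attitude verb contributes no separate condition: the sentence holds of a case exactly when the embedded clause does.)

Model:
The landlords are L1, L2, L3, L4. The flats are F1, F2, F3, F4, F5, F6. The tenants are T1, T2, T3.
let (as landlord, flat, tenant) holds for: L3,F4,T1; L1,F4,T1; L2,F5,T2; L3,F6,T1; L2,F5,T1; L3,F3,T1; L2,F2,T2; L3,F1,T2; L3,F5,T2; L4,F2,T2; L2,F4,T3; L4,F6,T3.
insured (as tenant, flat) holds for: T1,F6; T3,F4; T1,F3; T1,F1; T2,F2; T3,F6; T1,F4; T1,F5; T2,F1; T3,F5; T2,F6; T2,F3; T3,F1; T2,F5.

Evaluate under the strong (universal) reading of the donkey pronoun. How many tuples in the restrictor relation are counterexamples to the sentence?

0

"him" takes "a tenant" as antecedent and "it" takes "a flat"; both are donkey pronouns co-varying with the restrictor.
Strong reading: for every (l,f,t) with let(l,f,t), insured(t,f).
Restrictor triples: (L1,F4,T1)→insured(T1,F4) ✓  (L2,F2,T2)→insured(T2,F2) ✓  (L2,F4,T3)→insured(T3,F4) ✓  (L2,F5,T1)→insured(T1,F5) ✓  (L2,F5,T2)→insured(T2,F5) ✓  (L3,F1,T2)→insured(T2,F1) ✓  (L3,F3,T1)→insured(T1,F3) ✓  (L3,F4,T1)→insured(T1,F4) ✓  (L3,F5,T2)→insured(T2,F5) ✓  (L3,F6,T1)→insured(T1,F6) ✓  (L4,F2,T2)→insured(T2,F2) ✓  (L4,F6,T3)→insured(T3,F6) ✓
Counterexamples (restrictor triples failing the scope): 0.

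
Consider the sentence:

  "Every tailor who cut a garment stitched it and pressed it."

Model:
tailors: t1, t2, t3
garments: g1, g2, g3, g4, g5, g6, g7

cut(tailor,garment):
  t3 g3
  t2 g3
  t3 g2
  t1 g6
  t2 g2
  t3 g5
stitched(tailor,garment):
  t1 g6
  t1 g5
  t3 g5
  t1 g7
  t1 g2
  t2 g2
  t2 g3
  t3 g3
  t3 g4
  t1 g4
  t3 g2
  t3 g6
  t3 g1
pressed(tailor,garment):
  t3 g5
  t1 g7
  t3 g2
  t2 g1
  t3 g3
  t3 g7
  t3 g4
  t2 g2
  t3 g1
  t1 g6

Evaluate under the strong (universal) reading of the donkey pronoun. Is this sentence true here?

"it" takes "a garment" as antecedent — a donkey pronoun bound across the clause boundary.
Strong reading: for every (t,g) with cut(t,g), stitched(t,g) ∧ pressed(t,g).
Restrictor pairs: (t1,g6) ✓  (t2,g2) ✓  (t2,g3) ✗  (t3,g2) ✓  (t3,g3) ✓  (t3,g5) ✓
Counterexample: (t2,g3) is in cut but fails the scope.

False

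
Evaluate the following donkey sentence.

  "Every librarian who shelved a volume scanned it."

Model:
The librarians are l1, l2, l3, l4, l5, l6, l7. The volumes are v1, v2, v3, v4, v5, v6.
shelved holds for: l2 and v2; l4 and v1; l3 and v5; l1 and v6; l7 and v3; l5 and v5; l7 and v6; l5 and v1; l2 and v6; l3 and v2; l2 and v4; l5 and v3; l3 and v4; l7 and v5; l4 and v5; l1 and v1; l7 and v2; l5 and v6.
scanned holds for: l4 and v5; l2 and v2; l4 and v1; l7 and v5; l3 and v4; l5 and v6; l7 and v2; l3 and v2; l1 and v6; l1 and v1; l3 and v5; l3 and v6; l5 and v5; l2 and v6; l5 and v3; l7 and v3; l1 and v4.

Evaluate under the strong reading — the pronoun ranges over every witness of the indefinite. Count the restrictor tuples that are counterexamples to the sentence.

3

"it" takes "a volume" as antecedent — a donkey pronoun bound across the clause boundary.
Strong reading: for every (l,v) with shelved(l,v), scanned(l,v).
Restrictor pairs: (l1,v1) ✓  (l1,v6) ✓  (l2,v2) ✓  (l2,v4) ✗  (l2,v6) ✓  (l3,v2) ✓  (l3,v4) ✓  (l3,v5) ✓  (l4,v1) ✓  (l4,v5) ✓  (l5,v1) ✗  (l5,v3) ✓  (l5,v5) ✓  (l5,v6) ✓  (l7,v2) ✓  (l7,v3) ✓  (l7,v5) ✓  (l7,v6) ✗
Counterexamples (restrictor pairs failing the scope): 3.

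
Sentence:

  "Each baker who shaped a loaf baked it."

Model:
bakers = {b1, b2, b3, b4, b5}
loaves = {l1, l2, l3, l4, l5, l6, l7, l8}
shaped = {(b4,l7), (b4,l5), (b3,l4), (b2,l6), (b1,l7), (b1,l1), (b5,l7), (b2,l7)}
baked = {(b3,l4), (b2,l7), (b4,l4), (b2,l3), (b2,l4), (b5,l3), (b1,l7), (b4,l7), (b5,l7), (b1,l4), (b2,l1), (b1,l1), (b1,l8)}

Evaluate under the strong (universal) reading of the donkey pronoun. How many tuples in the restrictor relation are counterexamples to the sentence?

"it" takes "a loaf" as antecedent — a donkey pronoun bound across the clause boundary.
Strong reading: for every (b,l) with shaped(b,l), baked(b,l).
Restrictor pairs: (b1,l1) ✓  (b1,l7) ✓  (b2,l6) ✗  (b2,l7) ✓  (b3,l4) ✓  (b4,l5) ✗  (b4,l7) ✓  (b5,l7) ✓
Counterexamples (restrictor pairs failing the scope): 2.

2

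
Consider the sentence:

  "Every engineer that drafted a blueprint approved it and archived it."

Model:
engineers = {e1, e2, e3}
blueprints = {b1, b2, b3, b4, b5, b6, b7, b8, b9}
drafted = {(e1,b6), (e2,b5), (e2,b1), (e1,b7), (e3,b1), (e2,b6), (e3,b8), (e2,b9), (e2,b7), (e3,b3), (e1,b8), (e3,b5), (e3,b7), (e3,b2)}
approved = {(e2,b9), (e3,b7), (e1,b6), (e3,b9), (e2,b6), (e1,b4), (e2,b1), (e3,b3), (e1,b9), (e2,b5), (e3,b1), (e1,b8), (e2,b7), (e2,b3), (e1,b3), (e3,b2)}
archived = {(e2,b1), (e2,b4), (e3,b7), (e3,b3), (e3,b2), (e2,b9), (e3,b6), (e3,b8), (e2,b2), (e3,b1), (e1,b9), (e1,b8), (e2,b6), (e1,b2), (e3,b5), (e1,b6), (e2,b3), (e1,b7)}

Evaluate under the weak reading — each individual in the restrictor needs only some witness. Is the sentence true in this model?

"it" takes "a blueprint" as antecedent — a donkey pronoun bound across the clause boundary.
Weak reading: every engineer e with some drafted-blueprint has at least one drafted-blueprint b such that approved(e,b) ∧ archived(e,b).
Per engineer: e1:✓  e2:✓  e3:✓
Every engineer in the restrictor has a witness.

True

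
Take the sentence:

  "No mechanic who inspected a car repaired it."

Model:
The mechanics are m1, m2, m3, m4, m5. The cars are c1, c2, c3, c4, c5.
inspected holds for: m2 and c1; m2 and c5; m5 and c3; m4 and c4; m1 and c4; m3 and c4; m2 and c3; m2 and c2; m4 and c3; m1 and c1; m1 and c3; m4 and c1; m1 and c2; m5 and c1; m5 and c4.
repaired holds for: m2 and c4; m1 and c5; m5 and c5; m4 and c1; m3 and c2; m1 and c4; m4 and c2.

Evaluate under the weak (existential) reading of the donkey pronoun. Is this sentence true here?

"it" takes "a car" as antecedent — a donkey pronoun bound across the clause boundary.
Truth condition: for no (m,c) with inspected(m,c) does repaired(m,c) hold.
Restrictor pairs — does the scope hold? (m1,c1):fails  (m1,c2):fails  (m1,c3):fails  (m1,c4):holds  (m2,c1):fails  (m2,c2):fails  (m2,c3):fails  (m2,c5):fails  (m3,c4):fails  (m4,c1):holds  (m4,c3):fails  (m4,c4):fails  (m5,c1):fails  (m5,c3):fails  (m5,c4):fails
Scope holds for 2 pair(s), so the sentence is false.

False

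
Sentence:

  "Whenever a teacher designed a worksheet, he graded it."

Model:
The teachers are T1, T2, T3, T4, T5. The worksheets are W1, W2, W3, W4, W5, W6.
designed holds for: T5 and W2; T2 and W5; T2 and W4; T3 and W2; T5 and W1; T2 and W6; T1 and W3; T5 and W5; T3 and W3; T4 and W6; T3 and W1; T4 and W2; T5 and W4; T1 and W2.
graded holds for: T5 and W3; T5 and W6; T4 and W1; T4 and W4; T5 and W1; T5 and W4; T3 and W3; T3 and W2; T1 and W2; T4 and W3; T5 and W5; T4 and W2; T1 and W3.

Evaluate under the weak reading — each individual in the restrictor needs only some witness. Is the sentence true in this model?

False

"it" takes "a worksheet" as antecedent — a donkey pronoun bound across the clause boundary.
Weak reading: every teacher t with some designed-worksheet has at least one designed-worksheet w such that graded(t,w).
Per teacher: T1:✓  T2:✗  T3:✓  T4:✓  T5:✓
T2 has no witness among its designed-worksheets.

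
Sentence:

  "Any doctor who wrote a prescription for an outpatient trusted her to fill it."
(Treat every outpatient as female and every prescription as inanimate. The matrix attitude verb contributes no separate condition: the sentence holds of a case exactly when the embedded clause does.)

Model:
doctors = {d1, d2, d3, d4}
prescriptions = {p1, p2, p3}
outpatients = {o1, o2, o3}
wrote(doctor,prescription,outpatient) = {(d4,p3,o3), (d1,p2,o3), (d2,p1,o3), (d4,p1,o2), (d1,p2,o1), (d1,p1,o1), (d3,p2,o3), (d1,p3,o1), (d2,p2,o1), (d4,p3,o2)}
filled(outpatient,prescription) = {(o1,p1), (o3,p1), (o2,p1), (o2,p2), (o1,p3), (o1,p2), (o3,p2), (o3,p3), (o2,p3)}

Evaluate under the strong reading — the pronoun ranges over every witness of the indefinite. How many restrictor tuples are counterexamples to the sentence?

"her" takes "an outpatient" as antecedent and "it" takes "a prescription"; both are donkey pronouns co-varying with the restrictor.
Strong reading: for every (d,p,o) with wrote(d,p,o), filled(o,p).
Restrictor triples: (d1,p1,o1)→filled(o1,p1) ✓  (d1,p2,o1)→filled(o1,p2) ✓  (d1,p2,o3)→filled(o3,p2) ✓  (d1,p3,o1)→filled(o1,p3) ✓  (d2,p1,o3)→filled(o3,p1) ✓  (d2,p2,o1)→filled(o1,p2) ✓  (d3,p2,o3)→filled(o3,p2) ✓  (d4,p1,o2)→filled(o2,p1) ✓  (d4,p3,o2)→filled(o2,p3) ✓  (d4,p3,o3)→filled(o3,p3) ✓
Counterexamples (restrictor triples failing the scope): 0.

0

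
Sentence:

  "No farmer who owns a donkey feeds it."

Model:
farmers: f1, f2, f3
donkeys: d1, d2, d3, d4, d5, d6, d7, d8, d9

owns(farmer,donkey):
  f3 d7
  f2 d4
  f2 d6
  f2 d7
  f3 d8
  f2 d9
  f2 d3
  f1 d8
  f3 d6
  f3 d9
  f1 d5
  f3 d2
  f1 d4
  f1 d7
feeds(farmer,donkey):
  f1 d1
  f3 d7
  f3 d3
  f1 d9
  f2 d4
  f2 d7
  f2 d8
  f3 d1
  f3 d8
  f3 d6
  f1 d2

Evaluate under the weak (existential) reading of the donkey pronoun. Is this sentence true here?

"it" takes "a donkey" as antecedent — a donkey pronoun bound across the clause boundary.
Truth condition: for no (f,d) with owns(f,d) does feeds(f,d) hold.
Restrictor pairs — does the scope hold? (f1,d4):fails  (f1,d5):fails  (f1,d7):fails  (f1,d8):fails  (f2,d3):fails  (f2,d4):holds  (f2,d6):fails  (f2,d7):holds  (f2,d9):fails  (f3,d2):fails  (f3,d6):holds  (f3,d7):holds  (f3,d8):holds  (f3,d9):fails
Scope holds for 5 pair(s), so the sentence is false.

False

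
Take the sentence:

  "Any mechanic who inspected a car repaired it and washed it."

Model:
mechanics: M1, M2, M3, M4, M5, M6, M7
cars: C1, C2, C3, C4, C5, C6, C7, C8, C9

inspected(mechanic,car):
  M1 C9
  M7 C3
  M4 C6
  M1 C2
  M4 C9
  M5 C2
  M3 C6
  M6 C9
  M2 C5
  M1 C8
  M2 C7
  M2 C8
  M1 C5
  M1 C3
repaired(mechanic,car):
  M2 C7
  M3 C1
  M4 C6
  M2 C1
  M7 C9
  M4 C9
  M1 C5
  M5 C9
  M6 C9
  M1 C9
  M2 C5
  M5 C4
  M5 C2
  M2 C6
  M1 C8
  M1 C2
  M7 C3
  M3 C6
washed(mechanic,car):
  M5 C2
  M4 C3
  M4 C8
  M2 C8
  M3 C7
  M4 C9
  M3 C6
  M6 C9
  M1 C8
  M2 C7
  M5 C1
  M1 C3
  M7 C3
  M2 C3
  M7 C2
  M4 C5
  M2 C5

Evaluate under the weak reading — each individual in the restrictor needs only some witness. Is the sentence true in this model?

True

"it" takes "a car" as antecedent — a donkey pronoun bound across the clause boundary.
Weak reading: every mechanic m with some inspected-car has at least one inspected-car c such that repaired(m,c) ∧ washed(m,c).
Per mechanic: M1:✓  M2:✓  M3:✓  M4:✓  M5:✓  M6:✓  M7:✓
Every mechanic in the restrictor has a witness.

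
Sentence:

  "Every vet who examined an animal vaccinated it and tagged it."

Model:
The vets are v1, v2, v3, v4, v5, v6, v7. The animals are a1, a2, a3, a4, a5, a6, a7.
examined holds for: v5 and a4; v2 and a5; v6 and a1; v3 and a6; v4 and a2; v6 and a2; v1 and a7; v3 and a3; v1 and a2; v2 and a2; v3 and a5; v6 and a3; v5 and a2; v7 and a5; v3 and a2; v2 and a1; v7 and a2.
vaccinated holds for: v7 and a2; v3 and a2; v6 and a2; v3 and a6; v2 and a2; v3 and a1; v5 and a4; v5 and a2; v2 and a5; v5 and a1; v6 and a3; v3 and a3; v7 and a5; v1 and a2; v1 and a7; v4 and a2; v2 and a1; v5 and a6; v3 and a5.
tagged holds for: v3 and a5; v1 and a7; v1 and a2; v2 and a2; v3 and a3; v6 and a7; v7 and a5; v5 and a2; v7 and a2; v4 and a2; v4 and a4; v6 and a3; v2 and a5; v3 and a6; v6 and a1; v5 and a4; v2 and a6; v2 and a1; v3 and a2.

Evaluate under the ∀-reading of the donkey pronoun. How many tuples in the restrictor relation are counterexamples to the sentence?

"it" takes "an animal" as antecedent — a donkey pronoun bound across the clause boundary.
Strong reading: for every (v,a) with examined(v,a), vaccinated(v,a) ∧ tagged(v,a).
Restrictor pairs: (v1,a2) ✓  (v1,a7) ✓  (v2,a1) ✓  (v2,a2) ✓  (v2,a5) ✓  (v3,a2) ✓  (v3,a3) ✓  (v3,a5) ✓  (v3,a6) ✓  (v4,a2) ✓  (v5,a2) ✓  (v5,a4) ✓  (v6,a1) ✗  (v6,a2) ✗  (v6,a3) ✓  (v7,a2) ✓  (v7,a5) ✓
Counterexamples (restrictor pairs failing the scope): 2.

2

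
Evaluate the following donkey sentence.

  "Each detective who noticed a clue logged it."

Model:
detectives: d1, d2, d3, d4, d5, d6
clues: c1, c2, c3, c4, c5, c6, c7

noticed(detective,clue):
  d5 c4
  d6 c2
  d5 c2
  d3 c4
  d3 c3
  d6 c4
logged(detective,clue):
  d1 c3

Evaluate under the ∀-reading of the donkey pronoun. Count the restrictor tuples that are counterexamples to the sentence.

"it" takes "a clue" as antecedent — a donkey pronoun bound across the clause boundary.
Strong reading: for every (d,c) with noticed(d,c), logged(d,c).
Restrictor pairs: (d3,c3) ✗  (d3,c4) ✗  (d5,c2) ✗  (d5,c4) ✗  (d6,c2) ✗  (d6,c4) ✗
Counterexamples (restrictor pairs failing the scope): 6.

6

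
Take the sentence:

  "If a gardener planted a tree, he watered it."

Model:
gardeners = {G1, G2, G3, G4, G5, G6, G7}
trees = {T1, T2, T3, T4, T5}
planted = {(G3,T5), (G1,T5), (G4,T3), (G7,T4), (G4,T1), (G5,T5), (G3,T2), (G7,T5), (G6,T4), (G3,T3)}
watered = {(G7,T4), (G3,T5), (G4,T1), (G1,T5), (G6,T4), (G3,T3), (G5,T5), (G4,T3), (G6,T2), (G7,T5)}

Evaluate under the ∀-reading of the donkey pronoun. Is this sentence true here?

"it" takes "a tree" as antecedent — a donkey pronoun bound across the clause boundary.
Strong reading: for every (g,t) with planted(g,t), watered(g,t).
Restrictor pairs: (G1,T5) ✓  (G3,T2) ✗  (G3,T3) ✓  (G3,T5) ✓  (G4,T1) ✓  (G4,T3) ✓  (G5,T5) ✓  (G6,T4) ✓  (G7,T4) ✓  (G7,T5) ✓
Counterexample: (G3,T2) is in planted but fails the scope.

False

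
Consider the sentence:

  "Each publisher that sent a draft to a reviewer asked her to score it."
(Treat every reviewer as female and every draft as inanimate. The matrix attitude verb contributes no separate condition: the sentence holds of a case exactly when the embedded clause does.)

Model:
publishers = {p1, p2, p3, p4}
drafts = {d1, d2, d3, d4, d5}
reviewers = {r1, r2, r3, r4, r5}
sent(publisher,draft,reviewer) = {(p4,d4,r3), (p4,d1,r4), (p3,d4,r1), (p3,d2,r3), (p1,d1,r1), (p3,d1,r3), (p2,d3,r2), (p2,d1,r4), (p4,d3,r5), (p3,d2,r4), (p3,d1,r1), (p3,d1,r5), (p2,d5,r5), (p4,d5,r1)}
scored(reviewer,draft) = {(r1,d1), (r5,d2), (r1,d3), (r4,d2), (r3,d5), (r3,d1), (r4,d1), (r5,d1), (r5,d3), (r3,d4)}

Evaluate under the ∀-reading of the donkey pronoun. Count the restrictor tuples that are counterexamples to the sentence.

5

"her" takes "a reviewer" as antecedent and "it" takes "a draft"; both are donkey pronouns co-varying with the restrictor.
Strong reading: for every (p,d,r) with sent(p,d,r), scored(r,d).
Restrictor triples: (p1,d1,r1)→scored(r1,d1) ✓  (p2,d1,r4)→scored(r4,d1) ✓  (p2,d3,r2)→scored(r2,d3) ✗  (p2,d5,r5)→scored(r5,d5) ✗  (p3,d1,r1)→scored(r1,d1) ✓  (p3,d1,r3)→scored(r3,d1) ✓  (p3,d1,r5)→scored(r5,d1) ✓  (p3,d2,r3)→scored(r3,d2) ✗  (p3,d2,r4)→scored(r4,d2) ✓  (p3,d4,r1)→scored(r1,d4) ✗  (p4,d1,r4)→scored(r4,d1) ✓  (p4,d3,r5)→scored(r5,d3) ✓  (p4,d4,r3)→scored(r3,d4) ✓  (p4,d5,r1)→scored(r1,d5) ✗
Counterexamples (restrictor triples failing the scope): 5.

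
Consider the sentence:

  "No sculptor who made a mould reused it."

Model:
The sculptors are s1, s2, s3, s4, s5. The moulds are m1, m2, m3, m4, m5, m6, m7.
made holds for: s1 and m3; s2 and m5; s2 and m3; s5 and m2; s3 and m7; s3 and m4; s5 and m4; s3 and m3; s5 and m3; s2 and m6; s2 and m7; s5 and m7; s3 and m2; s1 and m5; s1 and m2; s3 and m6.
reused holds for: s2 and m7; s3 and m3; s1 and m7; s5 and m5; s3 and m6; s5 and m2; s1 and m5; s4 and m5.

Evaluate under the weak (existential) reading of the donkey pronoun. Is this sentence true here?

"it" takes "a mould" as antecedent — a donkey pronoun bound across the clause boundary.
Truth condition: for no (s,m) with made(s,m) does reused(s,m) hold.
Restrictor pairs — does the scope hold? (s1,m2):fails  (s1,m3):fails  (s1,m5):holds  (s2,m3):fails  (s2,m5):fails  (s2,m6):fails  (s2,m7):holds  (s3,m2):fails  (s3,m3):holds  (s3,m4):fails  (s3,m6):holds  (s3,m7):fails  (s5,m2):holds  (s5,m3):fails  (s5,m4):fails  (s5,m7):fails
Scope holds for 5 pair(s), so the sentence is false.

False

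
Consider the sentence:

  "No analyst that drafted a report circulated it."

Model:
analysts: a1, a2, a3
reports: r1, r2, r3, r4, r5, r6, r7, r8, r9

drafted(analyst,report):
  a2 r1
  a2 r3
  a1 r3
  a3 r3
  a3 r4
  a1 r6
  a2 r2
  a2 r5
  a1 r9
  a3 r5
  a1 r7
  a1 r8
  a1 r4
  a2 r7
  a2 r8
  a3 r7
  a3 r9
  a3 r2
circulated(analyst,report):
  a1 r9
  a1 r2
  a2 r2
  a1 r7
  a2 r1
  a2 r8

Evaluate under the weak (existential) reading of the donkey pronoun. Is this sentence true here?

"it" takes "a report" as antecedent — a donkey pronoun bound across the clause boundary.
Truth condition: for no (a,r) with drafted(a,r) does circulated(a,r) hold.
Restrictor pairs — does the scope hold? (a1,r3):fails  (a1,r4):fails  (a1,r6):fails  (a1,r7):holds  (a1,r8):fails  (a1,r9):holds  (a2,r1):holds  (a2,r2):holds  (a2,r3):fails  (a2,r5):fails  (a2,r7):fails  (a2,r8):holds  (a3,r2):fails  (a3,r3):fails  (a3,r4):fails  (a3,r5):fails  (a3,r7):fails  (a3,r9):fails
Scope holds for 5 pair(s), so the sentence is false.

False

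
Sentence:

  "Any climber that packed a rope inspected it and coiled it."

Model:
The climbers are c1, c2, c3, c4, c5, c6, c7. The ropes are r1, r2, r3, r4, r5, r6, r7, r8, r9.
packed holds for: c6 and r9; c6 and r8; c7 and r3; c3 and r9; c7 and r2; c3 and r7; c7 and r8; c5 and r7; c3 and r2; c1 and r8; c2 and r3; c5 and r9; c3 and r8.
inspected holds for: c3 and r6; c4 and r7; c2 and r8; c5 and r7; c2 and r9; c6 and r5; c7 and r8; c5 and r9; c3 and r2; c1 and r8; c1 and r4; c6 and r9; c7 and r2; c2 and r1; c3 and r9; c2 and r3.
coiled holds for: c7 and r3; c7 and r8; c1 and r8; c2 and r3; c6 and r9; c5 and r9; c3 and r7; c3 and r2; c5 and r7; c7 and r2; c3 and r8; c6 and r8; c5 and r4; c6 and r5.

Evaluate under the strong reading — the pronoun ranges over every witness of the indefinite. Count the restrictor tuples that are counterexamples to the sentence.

5

"it" takes "a rope" as antecedent — a donkey pronoun bound across the clause boundary.
Strong reading: for every (c,r) with packed(c,r), inspected(c,r) ∧ coiled(c,r).
Restrictor pairs: (c1,r8) ✓  (c2,r3) ✓  (c3,r2) ✓  (c3,r7) ✗  (c3,r8) ✗  (c3,r9) ✗  (c5,r7) ✓  (c5,r9) ✓  (c6,r8) ✗  (c6,r9) ✓  (c7,r2) ✓  (c7,r3) ✗  (c7,r8) ✓
Counterexamples (restrictor pairs failing the scope): 5.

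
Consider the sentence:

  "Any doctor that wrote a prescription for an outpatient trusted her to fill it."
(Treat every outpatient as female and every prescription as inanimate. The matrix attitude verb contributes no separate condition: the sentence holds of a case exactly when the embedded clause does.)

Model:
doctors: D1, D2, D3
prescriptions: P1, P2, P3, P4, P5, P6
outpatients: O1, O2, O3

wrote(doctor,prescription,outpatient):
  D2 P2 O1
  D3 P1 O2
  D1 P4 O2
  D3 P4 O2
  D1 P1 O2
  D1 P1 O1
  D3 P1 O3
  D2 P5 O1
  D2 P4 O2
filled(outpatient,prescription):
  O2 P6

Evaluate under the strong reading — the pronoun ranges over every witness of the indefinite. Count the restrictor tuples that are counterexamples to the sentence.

9

"her" takes "an outpatient" as antecedent and "it" takes "a prescription"; both are donkey pronouns co-varying with the restrictor.
Strong reading: for every (d,p,o) with wrote(d,p,o), filled(o,p).
Restrictor triples: (D1,P1,O1)→filled(O1,P1) ✗  (D1,P1,O2)→filled(O2,P1) ✗  (D1,P4,O2)→filled(O2,P4) ✗  (D2,P2,O1)→filled(O1,P2) ✗  (D2,P4,O2)→filled(O2,P4) ✗  (D2,P5,O1)→filled(O1,P5) ✗  (D3,P1,O2)→filled(O2,P1) ✗  (D3,P1,O3)→filled(O3,P1) ✗  (D3,P4,O2)→filled(O2,P4) ✗
Counterexamples (restrictor triples failing the scope): 9.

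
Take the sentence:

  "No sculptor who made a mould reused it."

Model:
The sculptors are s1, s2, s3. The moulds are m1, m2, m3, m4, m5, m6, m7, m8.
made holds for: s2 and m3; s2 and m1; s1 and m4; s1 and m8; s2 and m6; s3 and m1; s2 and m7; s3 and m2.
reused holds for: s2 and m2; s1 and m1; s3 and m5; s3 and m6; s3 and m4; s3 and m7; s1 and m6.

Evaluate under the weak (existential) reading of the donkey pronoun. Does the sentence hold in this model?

"it" takes "a mould" as antecedent — a donkey pronoun bound across the clause boundary.
Truth condition: for no (s,m) with made(s,m) does reused(s,m) hold.
Restrictor pairs — does the scope hold? (s1,m4):fails  (s1,m8):fails  (s2,m1):fails  (s2,m3):fails  (s2,m6):fails  (s2,m7):fails  (s3,m1):fails  (s3,m2):fails
Scope holds for no restrictor pair, so the sentence is true.

True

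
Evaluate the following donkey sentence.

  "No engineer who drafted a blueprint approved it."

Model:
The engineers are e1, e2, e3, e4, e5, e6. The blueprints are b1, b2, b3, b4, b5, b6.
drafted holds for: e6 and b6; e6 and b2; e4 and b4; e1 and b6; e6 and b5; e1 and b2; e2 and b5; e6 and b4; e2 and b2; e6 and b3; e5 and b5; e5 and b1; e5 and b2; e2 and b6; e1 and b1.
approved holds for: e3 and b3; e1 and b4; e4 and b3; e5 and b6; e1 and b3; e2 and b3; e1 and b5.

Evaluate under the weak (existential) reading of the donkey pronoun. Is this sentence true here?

"it" takes "a blueprint" as antecedent — a donkey pronoun bound across the clause boundary.
Truth condition: for no (e,b) with drafted(e,b) does approved(e,b) hold.
Restrictor pairs — does the scope hold? (e1,b1):fails  (e1,b2):fails  (e1,b6):fails  (e2,b2):fails  (e2,b5):fails  (e2,b6):fails  (e4,b4):fails  (e5,b1):fails  (e5,b2):fails  (e5,b5):fails  (e6,b2):fails  (e6,b3):fails  (e6,b4):fails  (e6,b5):fails  (e6,b6):fails
Scope holds for no restrictor pair, so the sentence is true.

True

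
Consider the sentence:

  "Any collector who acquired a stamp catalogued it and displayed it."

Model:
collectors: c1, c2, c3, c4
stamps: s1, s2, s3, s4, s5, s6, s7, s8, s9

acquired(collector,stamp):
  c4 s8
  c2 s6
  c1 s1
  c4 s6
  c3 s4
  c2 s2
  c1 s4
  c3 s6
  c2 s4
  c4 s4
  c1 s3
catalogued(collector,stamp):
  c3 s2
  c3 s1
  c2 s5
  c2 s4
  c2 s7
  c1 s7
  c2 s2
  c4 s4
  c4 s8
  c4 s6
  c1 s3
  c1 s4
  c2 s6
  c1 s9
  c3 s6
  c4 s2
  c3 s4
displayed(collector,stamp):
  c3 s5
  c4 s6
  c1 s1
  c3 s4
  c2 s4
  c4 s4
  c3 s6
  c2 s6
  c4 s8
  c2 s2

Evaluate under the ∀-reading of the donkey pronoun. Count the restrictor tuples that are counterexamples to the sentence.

"it" takes "a stamp" as antecedent — a donkey pronoun bound across the clause boundary.
Strong reading: for every (c,s) with acquired(c,s), catalogued(c,s) ∧ displayed(c,s).
Restrictor pairs: (c1,s1) ✗  (c1,s3) ✗  (c1,s4) ✗  (c2,s2) ✓  (c2,s4) ✓  (c2,s6) ✓  (c3,s4) ✓  (c3,s6) ✓  (c4,s4) ✓  (c4,s6) ✓  (c4,s8) ✓
Counterexamples (restrictor pairs failing the scope): 3.

3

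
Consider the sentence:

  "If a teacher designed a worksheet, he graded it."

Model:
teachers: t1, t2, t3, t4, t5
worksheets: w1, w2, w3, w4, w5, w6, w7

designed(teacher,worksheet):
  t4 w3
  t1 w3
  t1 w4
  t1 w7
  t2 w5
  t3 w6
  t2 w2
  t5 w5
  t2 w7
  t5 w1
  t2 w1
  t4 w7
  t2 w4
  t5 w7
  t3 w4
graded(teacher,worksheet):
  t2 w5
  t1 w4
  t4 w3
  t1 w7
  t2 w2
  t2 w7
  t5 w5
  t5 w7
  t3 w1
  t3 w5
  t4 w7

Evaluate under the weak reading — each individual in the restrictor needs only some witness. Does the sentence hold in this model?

False

"it" takes "a worksheet" as antecedent — a donkey pronoun bound across the clause boundary.
Weak reading: every teacher t with some designed-worksheet has at least one designed-worksheet w such that graded(t,w).
Per teacher: t1:✓  t2:✓  t3:✗  t4:✓  t5:✓
t3 has no witness among its designed-worksheets.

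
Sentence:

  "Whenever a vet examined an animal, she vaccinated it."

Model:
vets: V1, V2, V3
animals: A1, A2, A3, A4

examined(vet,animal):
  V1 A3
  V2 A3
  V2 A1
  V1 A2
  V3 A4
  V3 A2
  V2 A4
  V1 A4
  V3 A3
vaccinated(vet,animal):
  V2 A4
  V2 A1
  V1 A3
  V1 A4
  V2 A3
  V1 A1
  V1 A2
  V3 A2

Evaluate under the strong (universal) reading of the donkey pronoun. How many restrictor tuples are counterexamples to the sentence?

2

"it" takes "an animal" as antecedent — a donkey pronoun bound across the clause boundary.
Strong reading: for every (v,a) with examined(v,a), vaccinated(v,a).
Restrictor pairs: (V1,A2) ✓  (V1,A3) ✓  (V1,A4) ✓  (V2,A1) ✓  (V2,A3) ✓  (V2,A4) ✓  (V3,A2) ✓  (V3,A3) ✗  (V3,A4) ✗
Counterexamples (restrictor pairs failing the scope): 2.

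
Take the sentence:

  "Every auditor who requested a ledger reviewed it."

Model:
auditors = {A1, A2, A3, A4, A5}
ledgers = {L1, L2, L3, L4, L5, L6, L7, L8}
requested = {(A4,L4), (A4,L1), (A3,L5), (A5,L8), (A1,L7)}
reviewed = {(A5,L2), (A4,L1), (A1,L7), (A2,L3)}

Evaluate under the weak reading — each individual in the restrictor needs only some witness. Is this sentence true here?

"it" takes "a ledger" as antecedent — a donkey pronoun bound across the clause boundary.
Weak reading: every auditor a with some requested-ledger has at least one requested-ledger l such that reviewed(a,l).
Per auditor: A1:✓  A3:✗  A4:✓  A5:✗
A3 has no witness among its requested-ledgers.

False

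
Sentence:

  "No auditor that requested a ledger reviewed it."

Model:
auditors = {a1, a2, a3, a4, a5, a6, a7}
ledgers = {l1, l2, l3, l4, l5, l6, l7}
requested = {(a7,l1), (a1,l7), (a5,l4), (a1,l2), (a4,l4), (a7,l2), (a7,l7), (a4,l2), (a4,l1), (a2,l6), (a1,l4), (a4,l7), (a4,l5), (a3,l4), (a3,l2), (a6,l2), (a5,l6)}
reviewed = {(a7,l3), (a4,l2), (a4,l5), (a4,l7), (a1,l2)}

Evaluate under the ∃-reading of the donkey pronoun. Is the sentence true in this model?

False

"it" takes "a ledger" as antecedent — a donkey pronoun bound across the clause boundary.
Truth condition: for no (a,l) with requested(a,l) does reviewed(a,l) hold.
Restrictor pairs — does the scope hold? (a1,l2):holds  (a1,l4):fails  (a1,l7):fails  (a2,l6):fails  (a3,l2):fails  (a3,l4):fails  (a4,l1):fails  (a4,l2):holds  (a4,l4):fails  (a4,l5):holds  (a4,l7):holds  (a5,l4):fails  (a5,l6):fails  (a6,l2):fails  (a7,l1):fails  (a7,l2):fails  (a7,l7):fails
Scope holds for 4 pair(s), so the sentence is false.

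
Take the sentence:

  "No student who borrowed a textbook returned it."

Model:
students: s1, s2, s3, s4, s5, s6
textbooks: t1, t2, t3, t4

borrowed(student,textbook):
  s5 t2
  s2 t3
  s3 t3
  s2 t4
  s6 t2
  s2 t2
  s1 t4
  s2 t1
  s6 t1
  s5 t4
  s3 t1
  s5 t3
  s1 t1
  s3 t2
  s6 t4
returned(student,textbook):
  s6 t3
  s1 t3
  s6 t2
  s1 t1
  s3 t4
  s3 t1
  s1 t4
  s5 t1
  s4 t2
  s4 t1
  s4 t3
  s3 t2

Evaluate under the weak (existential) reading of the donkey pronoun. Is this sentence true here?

"it" takes "a textbook" as antecedent — a donkey pronoun bound across the clause boundary.
Truth condition: for no (s,t) with borrowed(s,t) does returned(s,t) hold.
Restrictor pairs — does the scope hold? (s1,t1):holds  (s1,t4):holds  (s2,t1):fails  (s2,t2):fails  (s2,t3):fails  (s2,t4):fails  (s3,t1):holds  (s3,t2):holds  (s3,t3):fails  (s5,t2):fails  (s5,t3):fails  (s5,t4):fails  (s6,t1):fails  (s6,t2):holds  (s6,t4):fails
Scope holds for 5 pair(s), so the sentence is false.

False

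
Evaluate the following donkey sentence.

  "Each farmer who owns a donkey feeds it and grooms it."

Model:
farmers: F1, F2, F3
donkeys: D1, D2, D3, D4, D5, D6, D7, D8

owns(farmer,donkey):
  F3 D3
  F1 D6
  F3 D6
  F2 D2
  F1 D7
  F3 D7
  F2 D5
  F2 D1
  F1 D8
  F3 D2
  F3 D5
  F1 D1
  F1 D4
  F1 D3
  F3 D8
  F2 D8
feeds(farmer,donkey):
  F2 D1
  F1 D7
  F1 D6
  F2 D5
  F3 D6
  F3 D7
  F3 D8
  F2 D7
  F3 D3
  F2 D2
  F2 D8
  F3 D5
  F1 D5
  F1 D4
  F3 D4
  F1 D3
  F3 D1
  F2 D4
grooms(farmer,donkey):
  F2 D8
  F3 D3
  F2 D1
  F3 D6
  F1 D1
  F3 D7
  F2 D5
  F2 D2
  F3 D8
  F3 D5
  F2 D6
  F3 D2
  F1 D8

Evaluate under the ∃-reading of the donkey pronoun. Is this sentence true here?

False

"it" takes "a donkey" as antecedent — a donkey pronoun bound across the clause boundary.
Weak reading: every farmer f with some owns-donkey has at least one owns-donkey d such that feeds(f,d) ∧ grooms(f,d).
Per farmer: F1:✗  F2:✓  F3:✓
F1 has no witness among its owns-donkeys.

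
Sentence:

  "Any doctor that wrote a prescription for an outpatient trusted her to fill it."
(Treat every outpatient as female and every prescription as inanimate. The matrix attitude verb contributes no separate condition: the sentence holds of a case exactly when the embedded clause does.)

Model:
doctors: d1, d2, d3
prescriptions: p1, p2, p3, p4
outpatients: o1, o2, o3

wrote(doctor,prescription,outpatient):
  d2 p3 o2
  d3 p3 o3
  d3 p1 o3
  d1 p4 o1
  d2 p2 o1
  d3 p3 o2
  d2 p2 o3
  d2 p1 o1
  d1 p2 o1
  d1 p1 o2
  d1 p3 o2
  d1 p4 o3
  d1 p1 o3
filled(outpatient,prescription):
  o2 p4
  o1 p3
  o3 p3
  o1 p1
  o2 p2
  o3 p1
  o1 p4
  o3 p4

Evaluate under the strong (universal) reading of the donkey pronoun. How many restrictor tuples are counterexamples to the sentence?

"her" takes "an outpatient" as antecedent and "it" takes "a prescription"; both are donkey pronouns co-varying with the restrictor.
Strong reading: for every (d,p,o) with wrote(d,p,o), filled(o,p).
Restrictor triples: (d1,p1,o2)→filled(o2,p1) ✗  (d1,p1,o3)→filled(o3,p1) ✓  (d1,p2,o1)→filled(o1,p2) ✗  (d1,p3,o2)→filled(o2,p3) ✗  (d1,p4,o1)→filled(o1,p4) ✓  (d1,p4,o3)→filled(o3,p4) ✓  (d2,p1,o1)→filled(o1,p1) ✓  (d2,p2,o1)→filled(o1,p2) ✗  (d2,p2,o3)→filled(o3,p2) ✗  (d2,p3,o2)→filled(o2,p3) ✗  (d3,p1,o3)→filled(o3,p1) ✓  (d3,p3,o2)→filled(o2,p3) ✗  (d3,p3,o3)→filled(o3,p3) ✓
Counterexamples (restrictor triples failing the scope): 7.

7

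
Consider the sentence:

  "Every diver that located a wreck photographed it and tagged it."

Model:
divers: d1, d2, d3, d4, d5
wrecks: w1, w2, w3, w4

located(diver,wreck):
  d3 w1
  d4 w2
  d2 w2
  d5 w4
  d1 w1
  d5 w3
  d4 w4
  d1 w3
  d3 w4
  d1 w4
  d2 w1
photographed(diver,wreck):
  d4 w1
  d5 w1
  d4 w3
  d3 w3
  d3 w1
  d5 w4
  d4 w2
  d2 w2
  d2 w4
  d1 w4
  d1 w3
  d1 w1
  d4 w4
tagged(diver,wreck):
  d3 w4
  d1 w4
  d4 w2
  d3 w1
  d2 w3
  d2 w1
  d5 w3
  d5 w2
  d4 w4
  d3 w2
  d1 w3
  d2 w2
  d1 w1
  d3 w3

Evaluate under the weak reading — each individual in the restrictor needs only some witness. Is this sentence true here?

False

"it" takes "a wreck" as antecedent — a donkey pronoun bound across the clause boundary.
Weak reading: every diver d with some located-wreck has at least one located-wreck w such that photographed(d,w) ∧ tagged(d,w).
Per diver: d1:✓  d2:✓  d3:✓  d4:✓  d5:✗
d5 has no witness among its located-wrecks.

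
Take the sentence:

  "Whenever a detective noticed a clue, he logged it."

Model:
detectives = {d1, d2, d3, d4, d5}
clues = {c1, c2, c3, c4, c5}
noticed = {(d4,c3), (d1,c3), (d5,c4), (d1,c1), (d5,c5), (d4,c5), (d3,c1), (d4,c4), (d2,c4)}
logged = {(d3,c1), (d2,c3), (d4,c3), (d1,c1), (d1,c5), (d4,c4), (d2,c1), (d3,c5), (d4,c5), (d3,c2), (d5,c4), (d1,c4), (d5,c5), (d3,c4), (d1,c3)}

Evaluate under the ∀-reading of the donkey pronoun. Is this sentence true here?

"it" takes "a clue" as antecedent — a donkey pronoun bound across the clause boundary.
Strong reading: for every (d,c) with noticed(d,c), logged(d,c).
Restrictor pairs: (d1,c1) ✓  (d1,c3) ✓  (d2,c4) ✗  (d3,c1) ✓  (d4,c3) ✓  (d4,c4) ✓  (d4,c5) ✓  (d5,c4) ✓  (d5,c5) ✓
Counterexample: (d2,c4) is in noticed but fails the scope.

False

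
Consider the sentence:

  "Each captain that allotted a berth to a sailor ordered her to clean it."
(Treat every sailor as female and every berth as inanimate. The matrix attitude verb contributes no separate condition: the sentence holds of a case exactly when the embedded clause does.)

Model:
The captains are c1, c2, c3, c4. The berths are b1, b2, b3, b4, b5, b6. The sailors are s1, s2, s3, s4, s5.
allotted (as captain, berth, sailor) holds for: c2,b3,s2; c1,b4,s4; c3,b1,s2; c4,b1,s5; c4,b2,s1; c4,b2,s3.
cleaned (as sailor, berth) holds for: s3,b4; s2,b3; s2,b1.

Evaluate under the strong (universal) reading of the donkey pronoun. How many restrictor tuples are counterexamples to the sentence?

4

"her" takes "a sailor" as antecedent and "it" takes "a berth"; both are donkey pronouns co-varying with the restrictor.
Strong reading: for every (c,b,s) with allotted(c,b,s), cleaned(s,b).
Restrictor triples: (c1,b4,s4)→cleaned(s4,b4) ✗  (c2,b3,s2)→cleaned(s2,b3) ✓  (c3,b1,s2)→cleaned(s2,b1) ✓  (c4,b1,s5)→cleaned(s5,b1) ✗  (c4,b2,s1)→cleaned(s1,b2) ✗  (c4,b2,s3)→cleaned(s3,b2) ✗
Counterexamples (restrictor triples failing the scope): 4.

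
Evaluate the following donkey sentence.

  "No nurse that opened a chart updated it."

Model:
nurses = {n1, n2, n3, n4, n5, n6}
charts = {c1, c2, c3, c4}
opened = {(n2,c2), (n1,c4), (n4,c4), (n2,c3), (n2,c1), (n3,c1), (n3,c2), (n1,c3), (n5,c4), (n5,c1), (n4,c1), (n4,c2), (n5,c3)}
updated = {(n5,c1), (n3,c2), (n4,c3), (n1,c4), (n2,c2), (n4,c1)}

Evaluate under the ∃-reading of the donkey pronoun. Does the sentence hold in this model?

False

"it" takes "a chart" as antecedent — a donkey pronoun bound across the clause boundary.
Truth condition: for no (n,c) with opened(n,c) does updated(n,c) hold.
Restrictor pairs — does the scope hold? (n1,c3):fails  (n1,c4):holds  (n2,c1):fails  (n2,c2):holds  (n2,c3):fails  (n3,c1):fails  (n3,c2):holds  (n4,c1):holds  (n4,c2):fails  (n4,c4):fails  (n5,c1):holds  (n5,c3):fails  (n5,c4):fails
Scope holds for 5 pair(s), so the sentence is false.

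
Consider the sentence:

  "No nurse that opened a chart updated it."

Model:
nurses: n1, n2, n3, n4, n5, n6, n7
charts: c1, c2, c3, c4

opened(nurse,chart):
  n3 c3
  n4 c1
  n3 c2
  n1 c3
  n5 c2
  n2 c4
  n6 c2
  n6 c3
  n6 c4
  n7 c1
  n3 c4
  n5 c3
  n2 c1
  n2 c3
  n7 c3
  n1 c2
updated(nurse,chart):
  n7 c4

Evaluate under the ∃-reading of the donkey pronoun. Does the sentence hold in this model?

True

"it" takes "a chart" as antecedent — a donkey pronoun bound across the clause boundary.
Truth condition: for no (n,c) with opened(n,c) does updated(n,c) hold.
Restrictor pairs — does the scope hold? (n1,c2):fails  (n1,c3):fails  (n2,c1):fails  (n2,c3):fails  (n2,c4):fails  (n3,c2):fails  (n3,c3):fails  (n3,c4):fails  (n4,c1):fails  (n5,c2):fails  (n5,c3):fails  (n6,c2):fails  (n6,c3):fails  (n6,c4):fails  (n7,c1):fails  (n7,c3):fails
Scope holds for no restrictor pair, so the sentence is true.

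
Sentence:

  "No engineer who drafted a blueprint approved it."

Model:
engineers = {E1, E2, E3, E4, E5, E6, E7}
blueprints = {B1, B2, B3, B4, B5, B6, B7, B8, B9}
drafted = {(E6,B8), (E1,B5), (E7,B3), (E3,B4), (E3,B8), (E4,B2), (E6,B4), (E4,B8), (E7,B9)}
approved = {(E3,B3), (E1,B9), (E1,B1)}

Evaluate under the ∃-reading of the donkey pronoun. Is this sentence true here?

True

"it" takes "a blueprint" as antecedent — a donkey pronoun bound across the clause boundary.
Truth condition: for no (e,b) with drafted(e,b) does approved(e,b) hold.
Restrictor pairs — does the scope hold? (E1,B5):fails  (E3,B4):fails  (E3,B8):fails  (E4,B2):fails  (E4,B8):fails  (E6,B4):fails  (E6,B8):fails  (E7,B3):fails  (E7,B9):fails
Scope holds for no restrictor pair, so the sentence is true.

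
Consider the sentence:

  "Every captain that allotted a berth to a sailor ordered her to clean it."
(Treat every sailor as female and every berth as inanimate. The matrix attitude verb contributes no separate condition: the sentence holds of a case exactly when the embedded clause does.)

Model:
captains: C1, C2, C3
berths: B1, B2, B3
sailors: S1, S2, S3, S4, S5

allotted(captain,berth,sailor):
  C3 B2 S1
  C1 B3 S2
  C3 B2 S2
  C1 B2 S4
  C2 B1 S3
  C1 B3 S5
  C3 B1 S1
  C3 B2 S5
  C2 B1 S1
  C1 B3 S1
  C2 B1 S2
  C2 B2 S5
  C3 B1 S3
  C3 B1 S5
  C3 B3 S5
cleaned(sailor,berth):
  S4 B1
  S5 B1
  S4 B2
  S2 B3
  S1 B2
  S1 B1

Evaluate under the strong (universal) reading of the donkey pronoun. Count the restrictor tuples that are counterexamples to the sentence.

"her" takes "a sailor" as antecedent and "it" takes "a berth"; both are donkey pronouns co-varying with the restrictor.
Strong reading: for every (c,b,s) with allotted(c,b,s), cleaned(s,b).
Restrictor triples: (C1,B2,S4)→cleaned(S4,B2) ✓  (C1,B3,S1)→cleaned(S1,B3) ✗  (C1,B3,S2)→cleaned(S2,B3) ✓  (C1,B3,S5)→cleaned(S5,B3) ✗  (C2,B1,S1)→cleaned(S1,B1) ✓  (C2,B1,S2)→cleaned(S2,B1) ✗  (C2,B1,S3)→cleaned(S3,B1) ✗  (C2,B2,S5)→cleaned(S5,B2) ✗  (C3,B1,S1)→cleaned(S1,B1) ✓  (C3,B1,S3)→cleaned(S3,B1) ✗  (C3,B1,S5)→cleaned(S5,B1) ✓  (C3,B2,S1)→cleaned(S1,B2) ✓  (C3,B2,S2)→cleaned(S2,B2) ✗  (C3,B2,S5)→cleaned(S5,B2) ✗  (C3,B3,S5)→cleaned(S5,B3) ✗
Counterexamples (restrictor triples failing the scope): 9.

9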